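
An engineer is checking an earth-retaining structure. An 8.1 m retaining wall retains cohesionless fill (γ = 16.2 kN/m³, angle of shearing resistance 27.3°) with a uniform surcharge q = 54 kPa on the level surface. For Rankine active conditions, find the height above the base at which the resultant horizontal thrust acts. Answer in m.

K_a = 0.3711.
Triangular part P₁ = ½K_aγH² = 197.2 at H/3 = 2.700 m; rectangular part P₂ = K_a q H = 162.3 at H/2 = 4.050 m.
ȳ = (P₁·2.700 + P₂·4.050)/(P₁+P₂) = 3.309 m.

3.31 m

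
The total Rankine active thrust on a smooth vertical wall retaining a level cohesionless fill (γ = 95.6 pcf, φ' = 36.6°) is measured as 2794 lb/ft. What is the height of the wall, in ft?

15.2 ft

K_a = 0.2530. P_a = ½ K_a γ H² ⇒ H = √(2P_a/(K_a γ)).
H = √(2×2794/(0.2530×95.6)) = 15.20 ft.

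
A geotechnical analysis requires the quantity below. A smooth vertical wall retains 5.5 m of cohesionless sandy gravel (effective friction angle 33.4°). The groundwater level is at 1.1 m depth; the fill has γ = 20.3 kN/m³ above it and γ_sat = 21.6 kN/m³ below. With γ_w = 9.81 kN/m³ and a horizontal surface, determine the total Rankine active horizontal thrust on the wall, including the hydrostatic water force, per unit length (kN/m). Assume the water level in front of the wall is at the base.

160 kN/m

K_a = tan²(45° − φ/2) = 0.2899.
γ' = 21.6 − 9.81 = 11.79 kN/m³. Depth below WT = 4.4 m.
σ'_h at WT = K_a γ d_w = 6.474 kPa; at base = 6.474 + K_a γ' × 4.4 = 21.51 kPa.
P₁ (0–1.1 m) = ½×6.474×1.1 = 3.561. P₂ (1.1–5.5 m) = ½(6.474+21.51)×4.4 = 61.57.
P_w = ½ γ_w h₂² = 0.5×9.81×4.4² = 94.96. Total = 3.561+61.57+94.96 = 160.1 kN/m.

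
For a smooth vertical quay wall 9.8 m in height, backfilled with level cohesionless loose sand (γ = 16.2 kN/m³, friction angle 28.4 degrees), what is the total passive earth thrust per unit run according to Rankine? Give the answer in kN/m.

2190 kN/m

K_p = tan²(45° + φ/2) = 2.814.
P_p = ½ K_p γ H² = 0.5 × 2.814 × 16.2 × 9.8² = 2189 kN/m.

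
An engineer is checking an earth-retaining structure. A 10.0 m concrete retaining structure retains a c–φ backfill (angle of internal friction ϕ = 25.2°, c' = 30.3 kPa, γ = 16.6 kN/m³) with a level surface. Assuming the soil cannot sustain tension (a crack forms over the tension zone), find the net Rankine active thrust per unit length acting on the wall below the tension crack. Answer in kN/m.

60.3 kN/m

K_a = 0.4027; √K_a = 0.6346.
Tension-crack depth z_c = 2c/(γ√K_a) = 2×30.3/(16.6×0.6346) = 5.752 m.
σ_a at base = K_a γ H − 2c√K_a = 0.4027×16.6×10.0 − 2×30.3×0.6346 = 28.40 kPa.
P_a = ½ × 28.40 × (H − z_c) = 0.5×28.40×4.248 = 60.31 kN/m.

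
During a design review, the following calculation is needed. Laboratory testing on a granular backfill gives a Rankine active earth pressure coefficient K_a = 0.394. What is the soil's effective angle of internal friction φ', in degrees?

K_a = tan²(45° − φ/2) ⇒ 45° − φ/2 = arctan(√0.394) = 32.12°.
φ = 2(45° − 32.12°) = 25.77°.

25.8°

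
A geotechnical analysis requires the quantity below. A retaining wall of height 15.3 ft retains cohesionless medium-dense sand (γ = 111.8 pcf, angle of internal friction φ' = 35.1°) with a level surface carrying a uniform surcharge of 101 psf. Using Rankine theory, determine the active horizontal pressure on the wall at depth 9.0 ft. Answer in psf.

299 psf

K_a = (1 − sin φ)/(1 + sin φ) = 0.2698.
σ_v = γz + q = 111.8 × 9.0 + 101 = 1107 psf.
σ_h = K_a σ_v = 0.2698 × 1107 = 298.8 psf.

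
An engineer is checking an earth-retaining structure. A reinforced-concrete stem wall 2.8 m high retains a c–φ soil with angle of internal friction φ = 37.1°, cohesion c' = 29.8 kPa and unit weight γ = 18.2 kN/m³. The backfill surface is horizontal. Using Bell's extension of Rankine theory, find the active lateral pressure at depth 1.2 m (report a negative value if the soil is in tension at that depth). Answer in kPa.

-24.2 kPa

K_a = (1 − sin φ)/(1 + sin φ) = 0.2475.
σ_a = K_a γ z − 2c√K_a = 0.2475×18.2×1.2 − 2×29.8×0.4975 = -24.25 kPa.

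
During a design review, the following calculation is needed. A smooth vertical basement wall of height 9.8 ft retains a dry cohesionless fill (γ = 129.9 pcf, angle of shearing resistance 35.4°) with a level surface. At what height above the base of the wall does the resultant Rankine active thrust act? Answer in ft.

K_a = 0.2664.
The pressure distribution is triangular, so the resultant acts at H/3 above the base = 9.8/3 = 3.267 ft.

3.27 ft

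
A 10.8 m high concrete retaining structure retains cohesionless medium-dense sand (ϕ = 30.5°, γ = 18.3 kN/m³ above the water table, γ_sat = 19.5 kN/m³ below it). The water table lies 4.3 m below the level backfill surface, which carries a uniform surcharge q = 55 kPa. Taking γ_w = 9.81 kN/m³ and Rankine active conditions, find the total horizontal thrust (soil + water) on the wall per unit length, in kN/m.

K_a = tan²(45° − φ/2) = 0.3267.
γ' = 19.5 − 9.81 = 9.690 kN/m³. h₂ = H − d_w = 6.5 m.
σ'_h: at surface K_a·q = 17.97; at WT K_a(q+γd_w) = 43.67; at base K_a(q+γd_w+γ'h₂) = 64.25 kPa.
P₁ = ½(17.97+43.67)×4.3 = 132.5; P₂ = ½(43.67+64.25)×6.5 = 350.7; P_w = ½γ_w h₂² = 207.2.
Total = 132.5+350.7+207.2 = 690.5 kN/m.

690 kN/m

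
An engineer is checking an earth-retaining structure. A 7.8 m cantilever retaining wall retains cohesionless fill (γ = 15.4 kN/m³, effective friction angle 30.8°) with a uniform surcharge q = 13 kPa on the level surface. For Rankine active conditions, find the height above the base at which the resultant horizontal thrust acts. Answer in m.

K_a = 0.3227.
Triangular part P₁ = ½K_aγH² = 151.2 at H/3 = 2.600 m; rectangular part P₂ = K_a q H = 32.72 at H/2 = 3.900 m.
ȳ = (P₁·2.600 + P₂·3.900)/(P₁+P₂) = 2.831 m.

2.83 m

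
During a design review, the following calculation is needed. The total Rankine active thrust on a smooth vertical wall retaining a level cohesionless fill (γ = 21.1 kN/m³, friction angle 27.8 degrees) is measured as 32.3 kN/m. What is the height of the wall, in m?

2.90 m

K_a = 0.3639. P_a = ½ K_a γ H² ⇒ H = √(2P_a/(K_a γ)).
H = √(2×32.3/(0.3639×21.1)) = 2.901 m.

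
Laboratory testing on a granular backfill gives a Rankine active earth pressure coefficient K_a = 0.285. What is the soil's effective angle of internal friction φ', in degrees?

K_a = tan²(45° − φ/2) ⇒ 45° − φ/2 = arctan(√0.285) = 28.10°.
φ = 2(45° − 28.10°) = 33.81°.

33.8°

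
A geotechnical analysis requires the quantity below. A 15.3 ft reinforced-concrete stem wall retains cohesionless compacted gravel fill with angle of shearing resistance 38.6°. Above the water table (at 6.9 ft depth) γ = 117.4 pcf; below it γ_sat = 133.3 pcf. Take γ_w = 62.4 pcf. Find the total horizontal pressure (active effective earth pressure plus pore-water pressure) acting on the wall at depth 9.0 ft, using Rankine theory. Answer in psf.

353 psf

K_a = (1 − sin φ)/(1 + sin φ) = 0.2316.
γ' = 133.3 − 62.4 = 70.90 pcf.
Effective vertical stress at 9.0 ft: σ'_v = 117.4×6.9 + 70.90×2.10 = 959.0 psf.
σ'_h = K_a σ'_v = 0.2316 × 959.0 = 222.1 psf; u = γ_w × 2.10 = 131.0 psf.
Total σ_h = 222.1 + 131.0 = 353.2 psf.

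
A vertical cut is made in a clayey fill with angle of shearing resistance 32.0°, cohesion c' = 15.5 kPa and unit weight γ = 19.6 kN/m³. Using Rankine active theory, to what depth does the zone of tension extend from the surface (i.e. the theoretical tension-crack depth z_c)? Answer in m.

K_a = tan²(45° − 32.0°/2) = 0.3073; √K_a = 0.5543.
The active pressure is zero where K_a γ z = 2c√K_a, so z_c = 2c/(γ√K_a) = 2×15.5/(19.6×0.5543) = 2.853 m.

2.85 m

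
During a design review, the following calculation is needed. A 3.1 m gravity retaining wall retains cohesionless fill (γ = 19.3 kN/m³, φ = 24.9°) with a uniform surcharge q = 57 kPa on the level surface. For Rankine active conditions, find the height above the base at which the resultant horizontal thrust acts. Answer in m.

K_a = 0.4074.
Triangular part P₁ = ½K_aγH² = 37.78 at H/3 = 1.033 m; rectangular part P₂ = K_a q H = 71.99 at H/2 = 1.550 m.
ȳ = (P₁·1.033 + P₂·1.550)/(P₁+P₂) = 1.372 m.

1.37 m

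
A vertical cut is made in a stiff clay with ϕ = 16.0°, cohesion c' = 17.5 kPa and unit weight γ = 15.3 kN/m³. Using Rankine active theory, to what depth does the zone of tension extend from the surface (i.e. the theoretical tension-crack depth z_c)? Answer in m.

K_a = tan²(45° − 16.0°/2) = 0.5678; √K_a = 0.7536.
The active pressure is zero where K_a γ z = 2c√K_a, so z_c = 2c/(γ√K_a) = 2×17.5/(15.3×0.7536) = 3.036 m.

3.04 m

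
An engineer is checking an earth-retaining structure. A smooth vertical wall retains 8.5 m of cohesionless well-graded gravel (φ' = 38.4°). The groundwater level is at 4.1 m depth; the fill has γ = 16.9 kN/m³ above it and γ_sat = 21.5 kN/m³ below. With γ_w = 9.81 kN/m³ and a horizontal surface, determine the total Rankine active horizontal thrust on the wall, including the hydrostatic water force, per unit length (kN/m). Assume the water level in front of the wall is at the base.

K_a = tan²(45° − φ/2) = 0.2337.
γ' = 21.5 − 9.81 = 11.69 kN/m³. Depth below WT = 4.4 m.
σ'_h at WT = K_a γ d_w = 16.19 kPa; at base = 16.19 + K_a γ' × 4.4 = 28.21 kPa.
P₁ (0–4.1 m) = ½×16.19×4.1 = 33.19. P₂ (4.1–8.5 m) = ½(16.19+28.21)×4.4 = 97.69.
P_w = ½ γ_w h₂² = 0.5×9.81×4.4² = 94.96. Total = 33.19+97.69+94.96 = 225.8 kN/m.

226 kN/m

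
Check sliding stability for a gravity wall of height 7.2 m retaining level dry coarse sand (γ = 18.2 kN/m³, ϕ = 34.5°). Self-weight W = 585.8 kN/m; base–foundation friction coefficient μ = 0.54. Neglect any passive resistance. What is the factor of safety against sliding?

2.42

K_a = tan²(45° − 34.5°/2) = 0.2768.
P_a = ½K_aγH² = 0.5×0.2768×18.2×7.2² = 130.6 kN/m, acting at H/3 = 2.400 m above the base.
FS_sliding = μW / P_a = 0.54×585.8 / 130.6 = 2.422.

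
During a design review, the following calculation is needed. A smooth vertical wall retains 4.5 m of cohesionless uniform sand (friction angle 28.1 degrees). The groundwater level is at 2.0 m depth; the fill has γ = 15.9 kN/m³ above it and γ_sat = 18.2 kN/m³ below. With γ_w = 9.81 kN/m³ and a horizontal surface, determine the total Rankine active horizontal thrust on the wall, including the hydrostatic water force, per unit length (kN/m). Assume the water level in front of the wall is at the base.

K_a = tan²(45° − φ/2) = 0.3596.
γ' = 18.2 − 9.81 = 8.390 kN/m³. Depth below WT = 2.5 m.
σ'_h at WT = K_a γ d_w = 11.44 kPa; at base = 11.44 + K_a γ' × 2.5 = 18.98 kPa.
P₁ (0–2.0 m) = ½×11.44×2.0 = 11.44. P₂ (2.0–4.5 m) = ½(11.44+18.98)×2.5 = 38.02.
P_w = ½ γ_w h₂² = 0.5×9.81×2.5² = 30.66. Total = 11.44+38.02+30.66 = 80.11 kN/m.

80.1 kN/m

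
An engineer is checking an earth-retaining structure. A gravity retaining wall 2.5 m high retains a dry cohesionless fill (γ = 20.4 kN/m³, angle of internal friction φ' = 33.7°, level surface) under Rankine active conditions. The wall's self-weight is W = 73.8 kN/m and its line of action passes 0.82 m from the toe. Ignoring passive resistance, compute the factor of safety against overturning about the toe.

K_a = tan²(45° − 33.7°/2) = 0.2863.
P_a = ½K_aγH² = 0.5×0.2863×20.4×2.5² = 18.25 kN/m, acting at H/3 = 0.8333 m above the base.
Overturning moment M_o = P_a × H/3 = 18.25 × 0.8333 = 15.21.
Resisting moment M_r = W × 0.82 = 73.8 × 0.82 = 60.52.
FS_overturning = M_r/M_o = 60.52/15.21 = 3.979.

3.98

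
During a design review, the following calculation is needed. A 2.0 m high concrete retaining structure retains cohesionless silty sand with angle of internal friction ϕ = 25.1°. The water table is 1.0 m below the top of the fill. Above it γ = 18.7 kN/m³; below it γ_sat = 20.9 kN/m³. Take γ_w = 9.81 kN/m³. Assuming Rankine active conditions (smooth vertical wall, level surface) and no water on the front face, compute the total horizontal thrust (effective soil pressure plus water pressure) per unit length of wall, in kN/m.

18.5 kN/m

K_a = tan²(45° − φ/2) = 0.4043.
γ' = 20.9 − 9.81 = 11.09 kN/m³. Depth below WT = 1.0 m.
σ'_h at WT = K_a γ d_w = 7.560 kPa; at base = 7.560 + K_a γ' × 1.0 = 12.04 kPa.
P₁ (0–1.0 m) = ½×7.560×1.0 = 3.780. P₂ (1.0–2.0 m) = ½(7.560+12.04)×1.0 = 9.802.
P_w = ½ γ_w h₂² = 0.5×9.81×1.0² = 4.905. Total = 3.780+9.802+4.905 = 18.49 kN/m.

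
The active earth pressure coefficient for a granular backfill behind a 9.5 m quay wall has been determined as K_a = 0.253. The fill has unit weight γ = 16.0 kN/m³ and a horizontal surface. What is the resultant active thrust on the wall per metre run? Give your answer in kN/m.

P = ½ K_a γ H² = 0.5 × 0.253 × 16.0 × 9.5² = 182.7 kN/m.

183 kN/m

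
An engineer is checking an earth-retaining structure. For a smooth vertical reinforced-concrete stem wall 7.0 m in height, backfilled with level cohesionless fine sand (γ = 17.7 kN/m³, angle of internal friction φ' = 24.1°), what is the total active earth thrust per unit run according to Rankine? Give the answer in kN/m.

K_a = tan²(45° − φ/2) = 0.4201.
P_a = ½ K_a γ H² = 0.5 × 0.4201 × 17.7 × 7.0² = 182.2 kN/m.

182 kN/m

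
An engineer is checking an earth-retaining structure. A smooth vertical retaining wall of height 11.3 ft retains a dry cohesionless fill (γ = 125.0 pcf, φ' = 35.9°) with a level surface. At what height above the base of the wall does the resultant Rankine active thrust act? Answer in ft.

3.77 ft

K_a = 0.2607.
The pressure distribution is triangular, so the resultant acts at H/3 above the base = 11.3/3 = 3.767 ft.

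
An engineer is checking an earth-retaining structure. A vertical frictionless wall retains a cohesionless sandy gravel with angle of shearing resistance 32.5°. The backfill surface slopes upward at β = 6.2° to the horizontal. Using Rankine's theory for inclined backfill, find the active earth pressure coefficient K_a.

0.306

K_a = cos β · (cos β − √(cos²β − cos²φ)) / (cos β + √(cos²β − cos²φ)).
cos β = 0.9942, cos φ = 0.8434, √(cos²β − cos²φ) = 0.5263.
K_a = 0.9942 × (0.9942 − 0.5263)/(0.9942 + 0.5263) = 0.3059.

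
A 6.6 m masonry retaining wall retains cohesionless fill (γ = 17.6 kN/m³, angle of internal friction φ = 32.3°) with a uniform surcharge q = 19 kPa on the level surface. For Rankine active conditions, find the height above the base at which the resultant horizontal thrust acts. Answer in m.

K_a = 0.3035.
Triangular part P₁ = ½K_aγH² = 116.3 at H/3 = 2.200 m; rectangular part P₂ = K_a q H = 38.06 at H/2 = 3.300 m.
ȳ = (P₁·2.200 + P₂·3.300)/(P₁+P₂) = 2.471 m.

2.47 m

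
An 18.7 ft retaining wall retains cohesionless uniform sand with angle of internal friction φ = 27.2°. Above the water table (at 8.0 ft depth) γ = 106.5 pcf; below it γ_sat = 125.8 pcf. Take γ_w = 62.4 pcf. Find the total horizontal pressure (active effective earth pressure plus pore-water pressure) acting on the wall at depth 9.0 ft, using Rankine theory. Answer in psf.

K_a = (1 − sin φ)/(1 + sin φ) = 0.3726.
γ' = 125.8 − 62.4 = 63.40 pcf.
Effective vertical stress at 9.0 ft: σ'_v = 106.5×8.0 + 63.40×1.00 = 915.4 psf.
σ'_h = K_a σ'_v = 0.3726 × 915.4 = 341.1 psf; u = γ_w × 1.00 = 62.40 psf.
Total σ_h = 341.1 + 62.40 = 403.5 psf.

403 psf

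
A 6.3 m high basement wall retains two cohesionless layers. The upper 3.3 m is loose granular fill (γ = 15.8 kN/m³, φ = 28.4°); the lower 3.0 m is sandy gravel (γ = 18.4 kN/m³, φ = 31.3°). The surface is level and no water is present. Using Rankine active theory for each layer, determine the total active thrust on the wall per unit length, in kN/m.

K_a1 = tan²(45°−28.4°/2) = 0.3554; K_a2 = tan²(45°−31.3°/2) = 0.3162.
Layer 1: σ at base = K_a1 γ₁ h₁ = 18.53 kPa; P₁ = ½×18.53×3.3 = 30.57.
Layer 2: σ_v at top = γ₁h₁ = 52.14; σ_h top = K_a2×52.14 = 16.49; σ_h base = K_a2×(52.14+18.4×3.0) = 33.94.
P₂ = ½(16.49+33.94)×3.0 = 75.64. Total P_a = 30.57+75.64 = 106.2 kN/m.

106 kN/m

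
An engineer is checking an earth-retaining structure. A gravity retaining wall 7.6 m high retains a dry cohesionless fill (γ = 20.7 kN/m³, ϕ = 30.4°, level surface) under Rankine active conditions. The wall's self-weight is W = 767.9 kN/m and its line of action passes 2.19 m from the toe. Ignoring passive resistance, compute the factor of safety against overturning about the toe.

3.39

K_a = tan²(45° − 30.4°/2) = 0.3280.
P_a = ½K_aγH² = 0.5×0.3280×20.7×7.6² = 196.1 kN/m, acting at H/3 = 2.533 m above the base.
Overturning moment M_o = P_a × H/3 = 196.1 × 2.533 = 496.7.
Resisting moment M_r = W × 2.19 = 767.9 × 2.19 = 1682.
FS_overturning = M_r/M_o = 1682/496.7 = 3.386.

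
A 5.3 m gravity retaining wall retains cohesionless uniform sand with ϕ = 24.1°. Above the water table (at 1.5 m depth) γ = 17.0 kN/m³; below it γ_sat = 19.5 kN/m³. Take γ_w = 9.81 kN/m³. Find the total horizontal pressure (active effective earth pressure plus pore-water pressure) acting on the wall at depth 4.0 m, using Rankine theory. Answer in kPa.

45.4 kPa

K_a = (1 − sin φ)/(1 + sin φ) = 0.4201.
γ' = 19.5 − 9.81 = 9.690 kN/m³.
Effective vertical stress at 4.0 m: σ'_v = 17.0×1.5 + 9.690×2.50 = 49.72 kPa.
σ'_h = K_a σ'_v = 0.4201 × 49.72 = 20.89 kPa; u = γ_w × 2.50 = 24.53 kPa.
Total σ_h = 20.89 + 24.53 = 45.42 kPa.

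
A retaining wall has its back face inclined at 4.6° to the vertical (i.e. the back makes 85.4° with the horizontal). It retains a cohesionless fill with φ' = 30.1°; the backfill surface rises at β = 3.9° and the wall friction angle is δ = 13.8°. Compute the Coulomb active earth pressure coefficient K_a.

0.351

K_a = sin²(α+φ) / [sin²α · sin(α−δ) · (1 + √{sin(φ+δ)sin(φ−β) / (sin(α−δ)sin(α+β))})²].
With α = 85.4°, φ = 30.1°, δ = 13.8°, β = 3.9°: K_a = 0.3514.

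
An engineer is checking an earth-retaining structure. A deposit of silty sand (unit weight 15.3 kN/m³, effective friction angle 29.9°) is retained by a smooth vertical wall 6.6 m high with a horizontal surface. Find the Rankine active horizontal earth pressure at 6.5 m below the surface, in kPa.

33.3 kPa

K_a = (1 − sin φ)/(1 + sin φ) = 0.3347.
σ_h = K_a γ z = 0.3347 × 15.3 × 6.5 = 33.28 kPa.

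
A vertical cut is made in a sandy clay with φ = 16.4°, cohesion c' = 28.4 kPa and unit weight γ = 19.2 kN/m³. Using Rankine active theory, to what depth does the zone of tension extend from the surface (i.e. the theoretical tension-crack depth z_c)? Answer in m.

K_a = tan²(45° − 16.4°/2) = 0.5596; √K_a = 0.7481.
The active pressure is zero where K_a γ z = 2c√K_a, so z_c = 2c/(γ√K_a) = 2×28.4/(19.2×0.7481) = 3.954 m.

3.95 m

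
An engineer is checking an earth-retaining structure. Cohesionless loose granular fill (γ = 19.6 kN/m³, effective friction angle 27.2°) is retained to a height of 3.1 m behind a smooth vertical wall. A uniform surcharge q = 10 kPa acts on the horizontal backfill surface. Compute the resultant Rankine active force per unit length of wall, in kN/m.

K_a = tan²(45° − φ/2) = 0.3726.
Soil triangle: ½ K_a γ H² = 0.5×0.3726×19.6×3.1² = 35.09 kN/m.
Surcharge rectangle: K_a q H = 0.3726×10×3.1 = 11.55 kN/m.
Total = 35.09 + 11.55 = 46.64 kN/m.

46.6 kN/m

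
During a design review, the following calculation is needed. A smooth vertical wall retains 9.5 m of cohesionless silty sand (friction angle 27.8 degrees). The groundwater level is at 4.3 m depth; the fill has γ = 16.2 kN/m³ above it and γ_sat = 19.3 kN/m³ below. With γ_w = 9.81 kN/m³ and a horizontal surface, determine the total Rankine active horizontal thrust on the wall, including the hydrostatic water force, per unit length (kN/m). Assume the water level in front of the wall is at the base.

366 kN/m

K_a = tan²(45° − φ/2) = 0.3639.
γ' = 19.3 − 9.81 = 9.490 kN/m³. Depth below WT = 5.2 m.
σ'_h at WT = K_a γ d_w = 25.35 kPa; at base = 25.35 + K_a γ' × 5.2 = 43.31 kPa.
P₁ (0–4.3 m) = ½×25.35×4.3 = 54.50. P₂ (4.3–9.5 m) = ½(25.35+43.31)×5.2 = 178.5.
P_w = ½ γ_w h₂² = 0.5×9.81×5.2² = 132.6. Total = 54.50+178.5+132.6 = 365.6 kN/m.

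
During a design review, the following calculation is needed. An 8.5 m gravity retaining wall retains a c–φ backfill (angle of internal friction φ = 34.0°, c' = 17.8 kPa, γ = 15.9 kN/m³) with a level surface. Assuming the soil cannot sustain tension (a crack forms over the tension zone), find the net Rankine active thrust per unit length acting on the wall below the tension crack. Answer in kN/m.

K_a = 0.2827; √K_a = 0.5317.
Tension-crack depth z_c = 2c/(γ√K_a) = 2×17.8/(15.9×0.5317) = 4.211 m.
σ_a at base = K_a γ H − 2c√K_a = 0.2827×15.9×8.5 − 2×17.8×0.5317 = 19.28 kPa.
P_a = ½ × 19.28 × (H − z_c) = 0.5×19.28×4.289 = 41.35 kN/m.

41.3 kN/m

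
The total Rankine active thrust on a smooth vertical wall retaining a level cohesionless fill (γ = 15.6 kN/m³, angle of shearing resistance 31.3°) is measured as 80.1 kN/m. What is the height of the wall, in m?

K_a = 0.3162. P_a = ½ K_a γ H² ⇒ H = √(2P_a/(K_a γ)).
H = √(2×80.1/(0.3162×15.6)) = 5.699 m.

5.70 m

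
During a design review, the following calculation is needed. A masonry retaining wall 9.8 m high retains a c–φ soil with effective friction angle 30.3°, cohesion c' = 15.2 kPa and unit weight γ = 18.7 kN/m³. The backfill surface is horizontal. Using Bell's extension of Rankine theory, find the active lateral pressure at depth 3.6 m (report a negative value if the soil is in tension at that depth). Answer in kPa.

K_a = (1 − sin φ)/(1 + sin φ) = 0.3293.
σ_a = K_a γ z − 2c√K_a = 0.3293×18.7×3.6 − 2×15.2×0.5739 = 4.724 kPa.

4.72 kPa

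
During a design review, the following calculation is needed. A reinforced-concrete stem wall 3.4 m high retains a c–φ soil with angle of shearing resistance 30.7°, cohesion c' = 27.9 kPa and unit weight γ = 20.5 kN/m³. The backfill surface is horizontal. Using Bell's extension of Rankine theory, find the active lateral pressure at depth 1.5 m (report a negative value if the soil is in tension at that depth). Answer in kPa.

-21.8 kPa

K_a = (1 − sin φ)/(1 + sin φ) = 0.3240.
σ_a = K_a γ z − 2c√K_a = 0.3240×20.5×1.5 − 2×27.9×0.5692 = -21.80 kPa.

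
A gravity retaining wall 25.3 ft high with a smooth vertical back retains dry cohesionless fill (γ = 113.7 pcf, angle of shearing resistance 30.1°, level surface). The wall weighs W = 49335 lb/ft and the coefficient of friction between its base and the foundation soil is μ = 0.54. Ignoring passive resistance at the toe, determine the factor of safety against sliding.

2.21

K_a = tan²(45° − 30.1°/2) = 0.3320.
P_a = ½K_aγH² = 0.5×0.3320×113.7×25.3² = 12080 lb/ft, acting at H/3 = 8.433 ft above the base.
FS_sliding = μW / P_a = 0.54×49335 / 12080 = 2.205.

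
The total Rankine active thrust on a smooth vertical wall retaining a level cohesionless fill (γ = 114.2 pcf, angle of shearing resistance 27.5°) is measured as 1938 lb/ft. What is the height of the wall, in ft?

K_a = 0.3682. P_a = ½ K_a γ H² ⇒ H = √(2P_a/(K_a γ)).
H = √(2×1938/(0.3682×114.2)) = 9.601 ft.

9.60 ft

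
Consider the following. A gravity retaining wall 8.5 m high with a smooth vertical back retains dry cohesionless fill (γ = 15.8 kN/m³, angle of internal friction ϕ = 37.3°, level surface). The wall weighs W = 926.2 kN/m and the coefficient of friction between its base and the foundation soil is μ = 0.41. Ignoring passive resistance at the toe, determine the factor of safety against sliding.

2.71

K_a = tan²(45° − 37.3°/2) = 0.2453.
P_a = ½K_aγH² = 0.5×0.2453×15.8×8.5² = 140.0 kN/m, acting at H/3 = 2.833 m above the base.
FS_sliding = μW / P_a = 0.41×926.2 / 140.0 = 2.712.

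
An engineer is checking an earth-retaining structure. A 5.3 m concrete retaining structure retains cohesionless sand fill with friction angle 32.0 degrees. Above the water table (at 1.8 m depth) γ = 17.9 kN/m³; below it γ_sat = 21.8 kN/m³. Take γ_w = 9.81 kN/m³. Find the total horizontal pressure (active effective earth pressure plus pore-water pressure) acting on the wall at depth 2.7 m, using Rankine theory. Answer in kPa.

22.0 kPa

K_a = (1 − sin φ)/(1 + sin φ) = 0.3073.
γ' = 21.8 − 9.81 = 11.99 kN/m³.
Effective vertical stress at 2.7 m: σ'_v = 17.9×1.8 + 11.99×0.900 = 43.01 kPa.
σ'_h = K_a σ'_v = 0.3073 × 43.01 = 13.22 kPa; u = γ_w × 0.900 = 8.829 kPa.
Total σ_h = 13.22 + 8.829 = 22.04 kPa.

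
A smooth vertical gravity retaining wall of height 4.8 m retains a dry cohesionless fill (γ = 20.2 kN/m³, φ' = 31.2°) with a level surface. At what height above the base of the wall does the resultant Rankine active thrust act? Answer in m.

K_a = 0.3175.
The pressure distribution is triangular, so the resultant acts at H/3 above the base = 4.8/3 = 1.600 m.

1.60 m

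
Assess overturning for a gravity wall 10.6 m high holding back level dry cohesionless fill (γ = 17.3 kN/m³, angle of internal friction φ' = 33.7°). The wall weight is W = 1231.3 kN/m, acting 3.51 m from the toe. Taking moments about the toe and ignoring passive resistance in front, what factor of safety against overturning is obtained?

4.40

K_a = tan²(45° − 33.7°/2) = 0.2863.
P_a = ½K_aγH² = 0.5×0.2863×17.3×10.6² = 278.3 kN/m, acting at H/3 = 3.533 m above the base.
Overturning moment M_o = P_a × H/3 = 278.3 × 3.533 = 983.2.
Resisting moment M_r = W × 3.51 = 1231.3 × 3.51 = 4322.
FS_overturning = M_r/M_o = 4322/983.2 = 4.396.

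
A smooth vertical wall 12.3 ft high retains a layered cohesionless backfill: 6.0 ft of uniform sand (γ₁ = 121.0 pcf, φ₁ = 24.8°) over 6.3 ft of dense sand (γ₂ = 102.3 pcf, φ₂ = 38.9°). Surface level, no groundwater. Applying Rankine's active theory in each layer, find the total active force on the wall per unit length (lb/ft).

2400 lb/ft

K_a1 = tan²(45°−24.8°/2) = 0.4090; K_a2 = tan²(45°−38.9°/2) = 0.2285.
Layer 1: σ at base = K_a1 γ₁ h₁ = 296.9 psf; P₁ = ½×296.9×6.0 = 890.8.
Layer 2: σ_v at top = γ₁h₁ = 726.0; σ_h top = K_a2×726.0 = 165.9; σ_h base = K_a2×(726.0+102.3×6.3) = 313.2.
P₂ = ½(165.9+313.2)×6.3 = 1509. Total P_a = 890.8+1509 = 2400 lb/ft.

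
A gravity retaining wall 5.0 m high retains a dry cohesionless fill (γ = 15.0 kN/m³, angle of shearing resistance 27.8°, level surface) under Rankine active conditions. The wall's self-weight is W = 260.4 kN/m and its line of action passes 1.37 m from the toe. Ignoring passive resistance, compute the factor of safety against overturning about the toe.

3.14

K_a = tan²(45° − 27.8°/2) = 0.3639.
P_a = ½K_aγH² = 0.5×0.3639×15.0×5.0² = 68.23 kN/m, acting at H/3 = 1.667 m above the base.
Overturning moment M_o = P_a × H/3 = 68.23 × 1.667 = 113.7.
Resisting moment M_r = W × 1.37 = 260.4 × 1.37 = 356.7.
FS_overturning = M_r/M_o = 356.7/113.7 = 3.137.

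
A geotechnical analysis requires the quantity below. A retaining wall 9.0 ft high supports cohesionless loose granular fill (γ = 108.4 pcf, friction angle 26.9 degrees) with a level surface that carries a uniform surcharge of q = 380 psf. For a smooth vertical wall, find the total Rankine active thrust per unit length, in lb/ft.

K_a = tan²(45° − φ/2) = 0.3770.
Soil triangle: ½ K_a γ H² = 0.5×0.3770×108.4×9.0² = 1655 lb/ft.
Surcharge rectangle: K_a q H = 0.3770×380×9.0 = 1289 lb/ft.
Total = 1655 + 1289 = 2944 lb/ft.

2940 lb/ft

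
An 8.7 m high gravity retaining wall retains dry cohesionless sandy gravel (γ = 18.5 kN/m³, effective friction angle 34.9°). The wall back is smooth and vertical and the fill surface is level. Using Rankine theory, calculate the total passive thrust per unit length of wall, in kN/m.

2570 kN/m

K_p = tan²(45° + φ/2) = 3.674.
P_p = ½ K_p γ H² = 0.5 × 3.674 × 18.5 × 8.7² = 2573 kN/m.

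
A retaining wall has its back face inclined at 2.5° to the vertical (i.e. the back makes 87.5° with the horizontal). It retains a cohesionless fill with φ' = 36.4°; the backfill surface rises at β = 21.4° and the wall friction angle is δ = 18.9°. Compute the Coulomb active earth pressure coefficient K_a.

0.333

K_a = sin²(α+φ) / [sin²α · sin(α−δ) · (1 + √{sin(φ+δ)sin(φ−β) / (sin(α−δ)sin(α+β))})²].
With α = 87.5°, φ = 36.4°, δ = 18.9°, β = 21.4°: K_a = 0.3333.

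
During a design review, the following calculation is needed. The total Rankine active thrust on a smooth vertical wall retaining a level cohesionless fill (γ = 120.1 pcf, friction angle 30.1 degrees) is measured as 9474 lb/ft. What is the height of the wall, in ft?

21.8 ft

K_a = 0.3320. P_a = ½ K_a γ H² ⇒ H = √(2P_a/(K_a γ)).
H = √(2×9474/(0.3320×120.1)) = 21.80 ft.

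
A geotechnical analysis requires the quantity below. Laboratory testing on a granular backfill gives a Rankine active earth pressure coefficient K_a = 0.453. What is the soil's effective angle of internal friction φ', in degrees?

K_a = tan²(45° − φ/2) ⇒ 45° − φ/2 = arctan(√0.453) = 33.94°.
φ = 2(45° − 33.94°) = 22.11°.

22.1°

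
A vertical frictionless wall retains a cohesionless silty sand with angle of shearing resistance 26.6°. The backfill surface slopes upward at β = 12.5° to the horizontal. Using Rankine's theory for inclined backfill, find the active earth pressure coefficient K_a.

0.417

K_a = cos β · (cos β − √(cos²β − cos²φ)) / (cos β + √(cos²β − cos²φ)).
cos β = 0.9763, cos φ = 0.8942, √(cos²β − cos²φ) = 0.3920.
K_a = 0.9763 × (0.9763 − 0.3920)/(0.9763 + 0.3920) = 0.4169.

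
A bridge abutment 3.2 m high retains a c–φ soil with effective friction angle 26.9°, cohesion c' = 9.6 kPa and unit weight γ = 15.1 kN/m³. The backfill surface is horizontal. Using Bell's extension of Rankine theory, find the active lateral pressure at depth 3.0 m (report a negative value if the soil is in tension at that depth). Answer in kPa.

K_a = (1 − sin φ)/(1 + sin φ) = 0.3770.
σ_a = K_a γ z − 2c√K_a = 0.3770×15.1×3.0 − 2×9.6×0.6140 = 5.289 kPa.

5.29 kPa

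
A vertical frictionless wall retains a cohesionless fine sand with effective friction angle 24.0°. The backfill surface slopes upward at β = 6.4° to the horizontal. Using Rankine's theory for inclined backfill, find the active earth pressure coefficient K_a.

0.432

K_a = cos β · (cos β − √(cos²β − cos²φ)) / (cos β + √(cos²β − cos²φ)).
cos β = 0.9938, cos φ = 0.9135, √(cos²β − cos²φ) = 0.3912.
K_a = 0.9938 × (0.9938 − 0.3912)/(0.9938 + 0.3912) = 0.4324.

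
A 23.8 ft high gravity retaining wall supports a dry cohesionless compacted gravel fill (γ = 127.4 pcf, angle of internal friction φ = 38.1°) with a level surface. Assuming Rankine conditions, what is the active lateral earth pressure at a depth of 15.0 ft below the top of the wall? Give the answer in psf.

453 psf

K_a = (1 − sin φ)/(1 + sin φ) = 0.2368.
σ_h = K_a γ z = 0.2368 × 127.4 × 15.0 = 452.6 psf.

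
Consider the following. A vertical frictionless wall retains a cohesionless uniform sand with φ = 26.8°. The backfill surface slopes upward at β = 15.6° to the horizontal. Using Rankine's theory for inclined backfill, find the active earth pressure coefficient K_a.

K_a = cos β · (cos β − √(cos²β − cos²φ)) / (cos β + √(cos²β − cos²φ)).
cos β = 0.9632, cos φ = 0.8926, √(cos²β − cos²φ) = 0.3619.
K_a = 0.9632 × (0.9632 − 0.3619)/(0.9632 + 0.3619) = 0.4370.

0.437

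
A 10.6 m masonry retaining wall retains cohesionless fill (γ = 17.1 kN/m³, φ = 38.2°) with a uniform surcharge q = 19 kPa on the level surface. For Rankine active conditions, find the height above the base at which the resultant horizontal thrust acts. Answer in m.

3.84 m

K_a = 0.2358.
Triangular part P₁ = ½K_aγH² = 226.5 at H/3 = 3.533 m; rectangular part P₂ = K_a q H = 47.49 at H/2 = 5.300 m.
ȳ = (P₁·3.533 + P₂·5.300)/(P₁+P₂) = 3.840 m.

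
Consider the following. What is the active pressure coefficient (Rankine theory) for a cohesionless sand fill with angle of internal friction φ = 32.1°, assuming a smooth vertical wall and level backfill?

K_a = (1 − sin φ)/(1 + sin φ) = (1 − sin 32.1°)/(1 + sin 32.1°) = 0.3060.

0.306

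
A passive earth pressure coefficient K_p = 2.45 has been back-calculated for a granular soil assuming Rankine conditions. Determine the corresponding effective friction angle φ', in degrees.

K_p = (1+sin φ)/(1−sin φ) ⇒ sin φ = (K_p − 1)/(K_p + 1) = 0.4203.
φ = arcsin(0.4203) = 24.85°.

24.9°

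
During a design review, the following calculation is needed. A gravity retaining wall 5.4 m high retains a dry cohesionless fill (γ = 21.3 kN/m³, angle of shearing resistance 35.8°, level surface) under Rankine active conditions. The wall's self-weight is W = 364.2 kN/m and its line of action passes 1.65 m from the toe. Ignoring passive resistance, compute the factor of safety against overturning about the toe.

4.11

K_a = tan²(45° − 35.8°/2) = 0.2619.
P_a = ½K_aγH² = 0.5×0.2619×21.3×5.4² = 81.32 kN/m, acting at H/3 = 1.800 m above the base.
Overturning moment M_o = P_a × H/3 = 81.32 × 1.800 = 146.4.
Resisting moment M_r = W × 1.65 = 364.2 × 1.65 = 600.9.
FS_overturning = M_r/M_o = 600.9/146.4 = 4.105.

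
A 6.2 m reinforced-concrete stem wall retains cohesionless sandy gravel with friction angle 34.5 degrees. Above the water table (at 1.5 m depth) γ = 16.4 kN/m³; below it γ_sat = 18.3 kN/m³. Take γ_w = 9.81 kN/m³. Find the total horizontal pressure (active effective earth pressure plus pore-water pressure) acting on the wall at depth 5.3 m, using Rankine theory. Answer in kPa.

53.0 kPa

K_a = (1 − sin φ)/(1 + sin φ) = 0.2768.
γ' = 18.3 − 9.81 = 8.490 kN/m³.
Effective vertical stress at 5.3 m: σ'_v = 16.4×1.5 + 8.490×3.80 = 56.86 kPa.
σ'_h = K_a σ'_v = 0.2768 × 56.86 = 15.74 kPa; u = γ_w × 3.80 = 37.28 kPa.
Total σ_h = 15.74 + 37.28 = 53.02 kPa.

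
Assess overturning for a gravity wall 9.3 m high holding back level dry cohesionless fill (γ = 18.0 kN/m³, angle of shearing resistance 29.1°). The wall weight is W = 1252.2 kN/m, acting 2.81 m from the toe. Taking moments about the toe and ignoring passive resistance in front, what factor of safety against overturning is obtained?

4.22

K_a = tan²(45° − 29.1°/2) = 0.3456.
P_a = ½K_aγH² = 0.5×0.3456×18.0×9.3² = 269.0 kN/m, acting at H/3 = 3.100 m above the base.
Overturning moment M_o = P_a × H/3 = 269.0 × 3.100 = 833.9.
Resisting moment M_r = W × 2.81 = 1252.2 × 2.81 = 3519.
FS_overturning = M_r/M_o = 3519/833.9 = 4.219.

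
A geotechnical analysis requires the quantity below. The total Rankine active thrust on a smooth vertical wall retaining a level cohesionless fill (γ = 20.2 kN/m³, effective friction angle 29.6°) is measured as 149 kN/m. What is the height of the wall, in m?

6.60 m

K_a = 0.3387. P_a = ½ K_a γ H² ⇒ H = √(2P_a/(K_a γ)).
H = √(2×149/(0.3387×20.2)) = 6.599 m.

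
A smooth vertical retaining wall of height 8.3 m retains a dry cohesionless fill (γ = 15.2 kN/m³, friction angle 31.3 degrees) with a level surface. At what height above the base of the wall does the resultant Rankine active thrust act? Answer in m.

K_a = 0.3162.
The pressure distribution is triangular, so the resultant acts at H/3 above the base = 8.3/3 = 2.767 m.

2.77 m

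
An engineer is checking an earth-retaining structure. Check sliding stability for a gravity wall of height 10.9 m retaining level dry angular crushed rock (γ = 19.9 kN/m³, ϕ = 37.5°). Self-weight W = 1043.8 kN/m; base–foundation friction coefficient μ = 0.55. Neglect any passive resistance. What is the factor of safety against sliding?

K_a = tan²(45° − 37.5°/2) = 0.2432.
P_a = ½K_aγH² = 0.5×0.2432×19.9×10.9² = 287.5 kN/m, acting at H/3 = 3.633 m above the base.
FS_sliding = μW / P_a = 0.55×1043.8 / 287.5 = 1.997.

2.00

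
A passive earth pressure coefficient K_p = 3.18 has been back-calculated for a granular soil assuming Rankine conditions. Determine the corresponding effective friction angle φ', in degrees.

31.4°

K_p = (1+sin φ)/(1−sin φ) ⇒ sin φ = (K_p − 1)/(K_p + 1) = 0.5215.
φ = arcsin(0.5215) = 31.44°.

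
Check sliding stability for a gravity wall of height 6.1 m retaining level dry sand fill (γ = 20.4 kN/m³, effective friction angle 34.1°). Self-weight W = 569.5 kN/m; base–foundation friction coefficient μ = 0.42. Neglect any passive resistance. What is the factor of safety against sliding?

2.24

K_a = tan²(45° − 34.1°/2) = 0.2815.
P_a = ½K_aγH² = 0.5×0.2815×20.4×6.1² = 106.9 kN/m, acting at H/3 = 2.033 m above the base.
FS_sliding = μW / P_a = 0.42×569.5 / 106.9 = 2.239.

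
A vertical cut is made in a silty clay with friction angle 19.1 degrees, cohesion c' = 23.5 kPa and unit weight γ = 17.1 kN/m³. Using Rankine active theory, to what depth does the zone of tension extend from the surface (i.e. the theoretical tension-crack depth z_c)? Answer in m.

K_a = tan²(45° − 19.1°/2) = 0.5069; √K_a = 0.7120.
The active pressure is zero where K_a γ z = 2c√K_a, so z_c = 2c/(γ√K_a) = 2×23.5/(17.1×0.7120) = 3.860 m.

3.86 m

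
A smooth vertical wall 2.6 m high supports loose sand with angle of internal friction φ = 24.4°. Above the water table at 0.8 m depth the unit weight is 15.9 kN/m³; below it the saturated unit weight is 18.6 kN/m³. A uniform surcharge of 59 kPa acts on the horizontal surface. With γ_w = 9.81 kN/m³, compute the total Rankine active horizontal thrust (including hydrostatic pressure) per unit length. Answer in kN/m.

K_a = tan²(45° − φ/2) = 0.4153.
γ' = 18.6 − 9.81 = 8.790 kN/m³. h₂ = H − d_w = 1.8 m.
σ'_h: at surface K_a·q = 24.50; at WT K_a(q+γd_w) = 29.79; at base K_a(q+γd_w+γ'h₂) = 36.36 kPa.
P₁ = ½(24.50+29.79)×0.8 = 21.72; P₂ = ½(29.79+36.36)×1.8 = 59.53; P_w = ½γ_w h₂² = 15.89.
Total = 21.72+59.53+15.89 = 97.14 kN/m.

97.1 kN/m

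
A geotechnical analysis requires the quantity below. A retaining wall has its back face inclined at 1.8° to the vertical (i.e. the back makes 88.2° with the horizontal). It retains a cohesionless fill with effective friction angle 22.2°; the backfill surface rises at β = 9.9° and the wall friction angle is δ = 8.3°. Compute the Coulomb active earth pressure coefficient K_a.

0.503

K_a = sin²(α+φ) / [sin²α · sin(α−δ) · (1 + √{sin(φ+δ)sin(φ−β) / (sin(α−δ)sin(α+β))})²].
With α = 88.2°, φ = 22.2°, δ = 8.3°, β = 9.9°: K_a = 0.5026.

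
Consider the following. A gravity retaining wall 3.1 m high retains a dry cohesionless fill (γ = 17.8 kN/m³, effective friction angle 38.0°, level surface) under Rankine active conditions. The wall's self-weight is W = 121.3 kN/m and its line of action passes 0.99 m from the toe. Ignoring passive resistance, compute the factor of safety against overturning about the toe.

5.71

K_a = tan²(45° − 38.0°/2) = 0.2379.
P_a = ½K_aγH² = 0.5×0.2379×17.8×3.1² = 20.35 kN/m, acting at H/3 = 1.033 m above the base.
Overturning moment M_o = P_a × H/3 = 20.35 × 1.033 = 21.02.
Resisting moment M_r = W × 0.99 = 121.3 × 0.99 = 120.1.
FS_overturning = M_r/M_o = 120.1/21.02 = 5.712.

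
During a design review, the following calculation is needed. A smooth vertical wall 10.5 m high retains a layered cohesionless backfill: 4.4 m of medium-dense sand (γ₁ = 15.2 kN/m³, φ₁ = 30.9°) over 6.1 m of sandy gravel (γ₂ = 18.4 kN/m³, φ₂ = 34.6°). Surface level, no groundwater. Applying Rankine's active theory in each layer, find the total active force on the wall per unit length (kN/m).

254 kN/m

K_a1 = tan²(45°−30.9°/2) = 0.3214; K_a2 = tan²(45°−34.6°/2) = 0.2756.
Layer 1: σ at base = K_a1 γ₁ h₁ = 21.50 kPa; P₁ = ½×21.50×4.4 = 47.29.
Layer 2: σ_v at top = γ₁h₁ = 66.88; σ_h top = K_a2×66.88 = 18.43; σ_h base = K_a2×(66.88+18.4×6.1) = 49.37.
P₂ = ½(18.43+49.37)×6.1 = 206.8. Total P_a = 47.29+206.8 = 254.1 kN/m.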